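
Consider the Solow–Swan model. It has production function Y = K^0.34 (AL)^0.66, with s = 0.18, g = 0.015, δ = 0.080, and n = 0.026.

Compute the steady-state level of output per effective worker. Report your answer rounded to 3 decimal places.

y* = 1.227

At the steady state, Δk = 0, so s·k^α = (n + g + δ)·k.
Dividing both sides by k: k^(1−α) = s / (n + g + δ).
k^0.66 = 0.18 / (0.026 + 0.015 + 0.080) = 0.18 / 0.121 = 1.4876
k* = 1.4876^(1/0.66) ≈ 1.8253
y* = (k*)^α = 1.8253^0.34 ≈ 1.2270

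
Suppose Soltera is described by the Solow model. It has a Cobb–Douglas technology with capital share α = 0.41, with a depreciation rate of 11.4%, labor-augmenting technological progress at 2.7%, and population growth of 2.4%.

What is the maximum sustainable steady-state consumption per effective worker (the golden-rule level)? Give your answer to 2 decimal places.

At the golden rule, f'(k) = n + g + δ, so α·k^(α−1) = n + g + δ and k_gold = (α/(n + g + δ))^(1/(1−α)).
k_gold = (0.41/0.165)^(1/0.59) = 2.4848^1.6949 ≈ 4.6771
c_gold = f(k_gold) − (n + g + δ)·k_gold = 1.8823 − 0.165×4.6771 ≈ 1.1106

c_gold ≈ 1.11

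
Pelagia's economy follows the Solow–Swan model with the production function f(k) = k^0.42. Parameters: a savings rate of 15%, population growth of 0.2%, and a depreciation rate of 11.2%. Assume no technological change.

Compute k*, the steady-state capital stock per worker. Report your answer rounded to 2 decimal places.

k* ≈ 1.61

Steady state requires s·f(k) = (n + δ)·k, i.e. s·k^α = (n + δ)·k.
Dividing both sides by k: k^(1−α) = s / (n + δ).
k^0.58 = 0.15 / (0.002 + 0.112) = 0.15 / 0.114 = 1.3158
k* = 1.3158^(1/0.58) ≈ 1.6051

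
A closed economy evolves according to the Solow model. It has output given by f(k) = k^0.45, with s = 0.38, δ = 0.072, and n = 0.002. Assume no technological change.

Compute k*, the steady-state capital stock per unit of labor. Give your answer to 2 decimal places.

k* = 19.58

In steady state, investment equals break-even investment: s·k^α = (n + δ)·k.
Dividing both sides by k: k^(1−α) = s / (n + δ).
k^0.55 = 0.38 / (0.002 + 0.072) = 0.38 / 0.074 = 5.1351
k* = 5.1351^(1/0.55) ≈ 19.5843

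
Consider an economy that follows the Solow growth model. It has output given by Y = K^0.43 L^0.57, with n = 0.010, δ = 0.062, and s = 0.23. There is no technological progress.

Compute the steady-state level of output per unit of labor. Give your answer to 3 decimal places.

At the steady state, Δk = 0, so s·k^α = (n + δ)·k.
Rearranging, k^(1−α) = s / (n + δ).
k^0.57 = 0.23 / (0.010 + 0.062) = 0.23 / 0.072 = 3.1944
k* = 3.1944^(1/0.57) ≈ 7.6717
y* = (k*)^α = 7.6717^0.43 ≈ 2.4016

y* = 2.402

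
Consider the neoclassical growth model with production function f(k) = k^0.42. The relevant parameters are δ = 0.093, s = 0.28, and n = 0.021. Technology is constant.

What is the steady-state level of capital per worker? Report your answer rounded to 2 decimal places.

k* ≈ 4.71

In steady state, investment equals break-even investment: s·k^α = (n + δ)·k.
Dividing both sides by k: k^(1−α) = s / (n + δ).
k^0.58 = 0.28 / (0.021 + 0.093) = 0.28 / 0.114 = 2.4561
k* = 2.4561^(1/0.58) ≈ 4.7080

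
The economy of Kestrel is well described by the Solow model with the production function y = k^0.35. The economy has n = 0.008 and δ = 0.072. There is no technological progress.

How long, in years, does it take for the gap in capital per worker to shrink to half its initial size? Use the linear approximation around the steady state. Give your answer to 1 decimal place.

Near the steady state the convergence rate is λ = (1 − α)(n + δ).
λ = (1 − 0.35) × 0.080 = 0.65 × 0.080 = 0.0520
Half-life = ln 2 / λ = 0.6931 / 0.0520 ≈ 13.33 years

half-life ≈ 13.3 years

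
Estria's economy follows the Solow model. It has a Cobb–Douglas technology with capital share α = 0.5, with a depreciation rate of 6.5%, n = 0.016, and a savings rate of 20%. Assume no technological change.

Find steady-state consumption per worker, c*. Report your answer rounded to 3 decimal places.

c* = 1.975

In steady state, investment equals break-even investment: s·k^α = (n + δ)·k.
Dividing both sides by k: k^(1−α) = s / (n + δ).
k^0.5 = 0.20 / (0.016 + 0.065) = 0.20 / 0.081 = 2.4691
k* = 2.4691^(1/0.5) ≈ 6.0965
y* = (k*)^α = 6.0965^0.5 ≈ 2.4691
c* = (1 − s)·y* = (1 − 0.20) × 2.4691 ≈ 1.9753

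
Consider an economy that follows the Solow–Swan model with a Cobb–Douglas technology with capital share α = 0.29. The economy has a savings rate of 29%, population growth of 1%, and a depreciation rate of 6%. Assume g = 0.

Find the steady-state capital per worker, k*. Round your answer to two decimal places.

In steady state, investment equals break-even investment: s·k^α = (n + δ)·k.
Dividing both sides by k: k^(1−α) = s / (n + δ).
k^0.71 = 0.29 / (0.010 + 0.060) = 0.29 / 0.070 = 4.1429
k* = 4.1429^(1/0.71) ≈ 7.4036

k* ≈ 7.40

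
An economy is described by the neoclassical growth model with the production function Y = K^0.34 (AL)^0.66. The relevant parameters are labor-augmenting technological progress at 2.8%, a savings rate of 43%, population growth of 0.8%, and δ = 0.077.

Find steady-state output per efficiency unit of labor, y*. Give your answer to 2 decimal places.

y* ≈ 1.99

In steady state, investment equals break-even investment: s·k^α = (n + g + δ)·k.
Rearranging, k^(1−α) = s / (n + g + δ).
k^0.66 = 0.43 / (0.008 + 0.028 + 0.077) = 0.43 / 0.113 = 3.8053
k* = 3.8053^(1/0.66) ≈ 7.5749
y* = (k*)^α = 7.5749^0.34 ≈ 1.9906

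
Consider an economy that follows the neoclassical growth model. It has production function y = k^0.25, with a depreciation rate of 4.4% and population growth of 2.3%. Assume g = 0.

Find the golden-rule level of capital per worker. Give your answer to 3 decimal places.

k_gold ≈ 5.787

The golden rule sets f'(k) = n + δ, i.e. α·k^(α−1) = n + δ.
So k^(1−α) = α / (n + δ) = 0.25 / 0.067 = 3.7313.
k_gold = 3.7313^(1/0.75) ≈ 5.7874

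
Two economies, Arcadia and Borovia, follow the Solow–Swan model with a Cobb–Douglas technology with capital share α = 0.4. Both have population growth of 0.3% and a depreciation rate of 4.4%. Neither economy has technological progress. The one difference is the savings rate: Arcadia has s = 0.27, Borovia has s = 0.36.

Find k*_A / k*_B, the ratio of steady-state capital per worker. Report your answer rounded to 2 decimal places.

k*_A / k*_B ≈ 0.62

Steady-state k* = [s/(n + δ)]^(1/(1−α)), so the ratio is [ (s_A/(n + δ)_A) / (s_B/(n + δ)_B) ]^1.6667.
s_A/(n + δ)_A = 0.27/0.047 = 5.7447; s_B/(n + δ)_B = 0.36/0.047 = 7.6596.
Ratio = (5.7447/7.6596)^1.6667 = 0.7500^1.6667 ≈ 0.6191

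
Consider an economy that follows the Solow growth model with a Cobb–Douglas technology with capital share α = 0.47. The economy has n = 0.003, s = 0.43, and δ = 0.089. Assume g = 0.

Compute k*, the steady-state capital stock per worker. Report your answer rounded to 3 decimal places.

k* ≈ 18.346

Steady state requires s·f(k) = (n + δ)·k, i.e. s·k^α = (n + δ)·k.
Dividing both sides by k: k^(1−α) = s / (n + δ).
k^0.53 = 0.43 / (0.003 + 0.089) = 0.43 / 0.092 = 4.6739
k* = 4.6739^(1/0.53) ≈ 18.3462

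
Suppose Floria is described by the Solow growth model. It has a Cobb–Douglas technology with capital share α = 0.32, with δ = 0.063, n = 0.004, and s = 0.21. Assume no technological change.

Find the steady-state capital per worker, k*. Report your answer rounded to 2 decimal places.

Steady state requires s·f(k) = (n + δ)·k, i.e. s·k^α = (n + δ)·k.
Dividing both sides by k: k^(1−α) = s / (n + δ).
k^0.68 = 0.21 / (0.004 + 0.063) = 0.21 / 0.067 = 3.1343
k* = 3.1343^(1/0.68) ≈ 5.3656

k* ≈ 5.37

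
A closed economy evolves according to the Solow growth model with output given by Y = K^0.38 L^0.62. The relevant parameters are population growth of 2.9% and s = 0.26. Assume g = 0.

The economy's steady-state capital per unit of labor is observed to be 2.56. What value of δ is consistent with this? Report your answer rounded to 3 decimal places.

δ ≈ 0.116

In steady state, investment equals break-even investment: s·k^α = (n + δ)·k.
So s / (n + δ) = (k*)^(1−α) = 2.56^0.62 = 1.7911.
Therefore n + δ = s / 1.7911 = 0.26 / 1.7911 = 0.1452, so δ = 0.1452 − 0.029 = 0.1162.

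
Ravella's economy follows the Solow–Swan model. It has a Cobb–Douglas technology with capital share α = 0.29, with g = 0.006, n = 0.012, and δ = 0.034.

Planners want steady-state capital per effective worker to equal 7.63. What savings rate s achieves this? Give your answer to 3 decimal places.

s ≈ 0.220

Steady state requires s·f(k) = (n + g + δ)·k, i.e. s·k^α = (n + g + δ)·k.
So s / (n + g + δ) = (k*)^(1−α) = 7.63^0.71 = 4.2325.
Therefore s = 4.2325 × (n + g + δ) = 4.2325 × 0.052 = 0.2201.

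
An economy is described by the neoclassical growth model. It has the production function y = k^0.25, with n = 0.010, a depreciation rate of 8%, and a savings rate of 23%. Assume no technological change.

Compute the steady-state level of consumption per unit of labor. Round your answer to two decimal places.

In steady state, investment equals break-even investment: s·k^α = (n + δ)·k.
Rearranging, k^(1−α) = s / (n + δ).
k^0.75 = 0.23 / (0.010 + 0.080) = 0.23 / 0.090 = 2.5556
k* = 2.5556^(1/0.75) ≈ 3.4940
y* = (k*)^α = 3.4940^0.25 ≈ 1.3672
c* = (1 − s)·y* = (1 − 0.23) × 1.3672 ≈ 1.0527

c* ≈ 1.05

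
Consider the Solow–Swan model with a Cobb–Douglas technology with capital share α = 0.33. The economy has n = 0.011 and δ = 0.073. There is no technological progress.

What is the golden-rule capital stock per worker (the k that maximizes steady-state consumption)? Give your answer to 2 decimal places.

The golden rule sets f'(k) = n + δ, i.e. α·k^(α−1) = n + δ.
So k^(1−α) = α / (n + δ) = 0.33 / 0.084 = 3.9286.
k_gold = 3.9286^(1/0.67) ≈ 7.7077

k_gold ≈ 7.71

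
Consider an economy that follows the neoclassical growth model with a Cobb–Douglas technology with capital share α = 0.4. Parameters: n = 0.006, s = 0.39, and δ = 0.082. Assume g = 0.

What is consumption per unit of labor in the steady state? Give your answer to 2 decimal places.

At the steady state, Δk = 0, so s·k^α = (n + δ)·k.
Rearranging, k^(1−α) = s / (n + δ).
k^0.6 = 0.39 / (0.006 + 0.082) = 0.39 / 0.088 = 4.4318
k* = 4.4318^(1/0.6) ≈ 11.9573
y* = (k*)^α = 11.9573^0.4 ≈ 2.6981
c* = (1 − s)·y* = (1 − 0.39) × 2.6981 ≈ 1.6458

c* = 1.65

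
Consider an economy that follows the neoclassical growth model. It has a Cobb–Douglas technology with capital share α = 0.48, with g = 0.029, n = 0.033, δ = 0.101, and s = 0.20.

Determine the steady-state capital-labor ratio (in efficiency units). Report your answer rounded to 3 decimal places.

In steady state, investment equals break-even investment: s·k^α = (n + g + δ)·k.
Rearranging, k^(1−α) = s / (n + g + δ).
k^0.52 = 0.20 / (0.033 + 0.029 + 0.101) = 0.20 / 0.163 = 1.2270
k* = 1.2270^(1/0.52) ≈ 1.4820

k* = 1.482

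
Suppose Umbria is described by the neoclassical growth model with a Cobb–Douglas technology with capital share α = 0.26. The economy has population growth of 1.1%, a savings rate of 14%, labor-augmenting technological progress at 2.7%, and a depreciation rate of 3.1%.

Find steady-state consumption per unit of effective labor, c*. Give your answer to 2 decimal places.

At the steady state, Δk = 0, so s·k^α = (n + g + δ)·k.
Dividing both sides by k: k^(1−α) = s / (n + g + δ).
k^0.74 = 0.14 / (0.011 + 0.027 + 0.031) = 0.14 / 0.069 = 2.0290
k* = 2.0290^(1/0.74) ≈ 2.6016
y* = (k*)^α = 2.6016^0.26 ≈ 1.2822
c* = (1 − s)·y* = (1 − 0.14) × 1.2822 ≈ 1.1027

c* ≈ 1.10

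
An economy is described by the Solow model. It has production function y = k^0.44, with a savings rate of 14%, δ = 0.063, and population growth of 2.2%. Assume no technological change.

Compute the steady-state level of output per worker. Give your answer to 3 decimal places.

y* = 1.480

At the steady state, Δk = 0, so s·k^α = (n + δ)·k.
Rearranging, k^(1−α) = s / (n + δ).
k^0.56 = 0.14 / (0.022 + 0.063) = 0.14 / 0.085 = 1.6471
k* = 1.6471^(1/0.56) ≈ 2.4378
y* = (k*)^α = 2.4378^0.44 ≈ 1.4801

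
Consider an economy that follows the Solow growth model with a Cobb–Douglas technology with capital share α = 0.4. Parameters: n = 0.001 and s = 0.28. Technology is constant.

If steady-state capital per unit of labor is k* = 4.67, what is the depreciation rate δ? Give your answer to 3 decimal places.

δ ≈ 0.110

Steady state requires s·f(k) = (n + δ)·k, i.e. s·k^α = (n + δ)·k.
So s / (n + δ) = (k*)^(1−α) = 4.67^0.6 = 2.5211.
Therefore n + δ = s / 2.5211 = 0.28 / 2.5211 = 0.1111, so δ = 0.1111 − 0.001 = 0.1101.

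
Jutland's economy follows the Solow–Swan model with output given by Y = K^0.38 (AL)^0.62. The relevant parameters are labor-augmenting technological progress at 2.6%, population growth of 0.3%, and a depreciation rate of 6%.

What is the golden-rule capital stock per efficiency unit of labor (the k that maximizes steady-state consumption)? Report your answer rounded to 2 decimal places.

The golden rule sets f'(k) = n + g + δ, i.e. α·k^(α−1) = n + g + δ.
So k^(1−α) = α / (n + g + δ) = 0.38 / 0.089 = 4.2697.
k_gold = 4.2697^(1/0.62) ≈ 10.3937

k_gold ≈ 10.39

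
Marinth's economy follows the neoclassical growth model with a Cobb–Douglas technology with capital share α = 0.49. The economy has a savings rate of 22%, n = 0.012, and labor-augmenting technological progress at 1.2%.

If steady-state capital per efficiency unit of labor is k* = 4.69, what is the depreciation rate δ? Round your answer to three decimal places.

δ ≈ 0.076

At the steady state, Δk = 0, so s·k^α = (n + g + δ)·k.
So s / (n + g + δ) = (k*)^(1−α) = 4.69^0.51 = 2.1994.
Therefore n + g + δ = s / 2.1994 = 0.22 / 2.1994 = 0.1000, so δ = 0.1000 − 0.024 = 0.0760.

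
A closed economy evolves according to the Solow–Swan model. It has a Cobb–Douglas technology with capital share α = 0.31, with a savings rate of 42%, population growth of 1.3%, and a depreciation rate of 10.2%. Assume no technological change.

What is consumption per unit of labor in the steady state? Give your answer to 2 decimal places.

c* ≈ 1.04

Steady state requires s·f(k) = (n + δ)·k, i.e. s·k^α = (n + δ)·k.
Rearranging, k^(1−α) = s / (n + δ).
k^0.69 = 0.42 / (0.013 + 0.102) = 0.42 / 0.115 = 3.6522
k* = 3.6522^(1/0.69) ≈ 6.5358
y* = (k*)^α = 6.5358^0.31 ≈ 1.7895
c* = (1 − s)·y* = (1 − 0.42) × 1.7895 ≈ 1.0379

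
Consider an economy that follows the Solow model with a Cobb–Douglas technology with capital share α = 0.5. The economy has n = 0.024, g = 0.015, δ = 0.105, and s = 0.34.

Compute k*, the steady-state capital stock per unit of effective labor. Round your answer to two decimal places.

k* ≈ 5.57

Steady state requires s·f(k) = (n + g + δ)·k, i.e. s·k^α = (n + g + δ)·k.
Rearranging, k^(1−α) = s / (n + g + δ).
k^0.5 = 0.34 / (0.024 + 0.015 + 0.105) = 0.34 / 0.144 = 2.3611
k* = 2.3611^(1/0.5) ≈ 5.5748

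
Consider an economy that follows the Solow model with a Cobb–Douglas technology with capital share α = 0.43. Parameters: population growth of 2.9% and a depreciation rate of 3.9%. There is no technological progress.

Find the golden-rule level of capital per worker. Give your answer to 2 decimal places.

The golden rule sets f'(k) = n + δ, i.e. α·k^(α−1) = n + δ.
So k^(1−α) = α / (n + δ) = 0.43 / 0.068 = 6.3235.
k_gold = 6.3235^(1/0.57) ≈ 25.4208

k_gold ≈ 25.42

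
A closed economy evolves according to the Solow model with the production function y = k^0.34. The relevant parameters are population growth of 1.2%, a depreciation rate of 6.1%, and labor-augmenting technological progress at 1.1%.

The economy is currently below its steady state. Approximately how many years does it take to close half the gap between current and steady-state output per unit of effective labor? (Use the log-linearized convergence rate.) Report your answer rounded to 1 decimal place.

Near the steady state the convergence rate is λ = (1 − α)(n + g + δ).
λ = (1 − 0.34) × 0.084 = 0.66 × 0.084 = 0.05544
Half-life = ln 2 / λ = 0.6931 / 0.05544 ≈ 12.50 years

half-life ≈ 12.5 years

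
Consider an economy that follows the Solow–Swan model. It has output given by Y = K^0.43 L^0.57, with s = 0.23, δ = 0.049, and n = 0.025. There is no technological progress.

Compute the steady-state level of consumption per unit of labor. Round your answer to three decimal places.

c* ≈ 1.811

Steady state requires s·f(k) = (n + δ)·k, i.e. s·k^α = (n + δ)·k.
Dividing both sides by k: k^(1−α) = s / (n + δ).
k^0.57 = 0.23 / (0.025 + 0.049) = 0.23 / 0.074 = 3.1081
k* = 3.1081^(1/0.57) ≈ 7.3118
y* = (k*)^α = 7.3118^0.43 ≈ 2.3525
c* = (1 − s)·y* = (1 − 0.23) × 2.3525 ≈ 1.8114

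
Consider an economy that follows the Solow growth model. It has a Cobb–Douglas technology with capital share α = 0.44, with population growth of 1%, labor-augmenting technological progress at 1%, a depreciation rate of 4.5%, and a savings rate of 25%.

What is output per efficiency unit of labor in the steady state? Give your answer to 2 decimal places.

Steady state requires s·f(k) = (n + g + δ)·k, i.e. s·k^α = (n + g + δ)·k.
Dividing both sides by k: k^(1−α) = s / (n + g + δ).
k^0.56 = 0.25 / (0.010 + 0.010 + 0.045) = 0.25 / 0.065 = 3.8462
k* = 3.8462^(1/0.56) ≈ 11.0841
y* = (k*)^α = 11.0841^0.44 ≈ 2.8818

y* = 2.88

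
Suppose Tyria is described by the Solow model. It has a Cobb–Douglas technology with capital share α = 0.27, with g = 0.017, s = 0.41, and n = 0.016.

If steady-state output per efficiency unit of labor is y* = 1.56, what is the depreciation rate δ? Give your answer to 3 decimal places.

δ ≈ 0.090

At the steady state, Δk = 0, so s·k^α = (n + g + δ)·k.
Since y* = [s/(n + g + δ)]^(α/(1−α)), we have s/(n + g + δ) = (y*)^((1−α)/α) = 1.56^2.7037 = 3.3278.
Therefore n + g + δ = s / 3.3278 = 0.41 / 3.3278 = 0.1232, so δ = 0.1232 − 0.033 = 0.0902.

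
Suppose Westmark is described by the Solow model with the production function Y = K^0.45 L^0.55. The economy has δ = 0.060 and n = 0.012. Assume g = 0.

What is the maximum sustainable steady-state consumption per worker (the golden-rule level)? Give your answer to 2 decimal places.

c_gold ≈ 2.46

At the golden rule, f'(k) = n + δ, so α·k^(α−1) = n + δ and k_gold = (α/(n + δ))^(1/(1−α)).
k_gold = (0.45/0.072)^(1/0.55) = 6.2500^1.8182 ≈ 27.9943
c_gold = f(k_gold) − (n + δ)·k_gold = 4.4790 − 0.072×27.9943 ≈ 2.4634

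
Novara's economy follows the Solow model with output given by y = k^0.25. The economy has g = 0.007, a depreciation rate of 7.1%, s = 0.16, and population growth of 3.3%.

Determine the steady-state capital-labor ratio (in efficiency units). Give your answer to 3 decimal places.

k* = 1.628

Steady state requires s·f(k) = (n + g + δ)·k, i.e. s·k^α = (n + g + δ)·k.
Dividing both sides by k: k^(1−α) = s / (n + g + δ).
k^0.75 = 0.16 / (0.033 + 0.007 + 0.071) = 0.16 / 0.111 = 1.4414
k* = 1.4414^(1/0.75) ≈ 1.6282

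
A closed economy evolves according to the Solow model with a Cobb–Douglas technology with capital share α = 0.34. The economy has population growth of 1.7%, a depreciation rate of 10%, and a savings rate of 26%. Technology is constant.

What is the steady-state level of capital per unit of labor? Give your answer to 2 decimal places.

In steady state, investment equals break-even investment: s·k^α = (n + δ)·k.
Dividing both sides by k: k^(1−α) = s / (n + δ).
k^0.66 = 0.26 / (0.017 + 0.100) = 0.26 / 0.117 = 2.2222
k* = 2.2222^(1/0.66) ≈ 3.3530

k* = 3.35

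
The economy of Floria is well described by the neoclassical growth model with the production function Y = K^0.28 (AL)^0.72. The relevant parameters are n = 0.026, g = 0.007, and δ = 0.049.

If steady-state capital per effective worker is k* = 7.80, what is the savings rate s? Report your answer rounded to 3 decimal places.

In steady state, investment equals break-even investment: s·k^α = (n + g + δ)·k.
So s / (n + g + δ) = (k*)^(1−α) = 7.80^0.72 = 4.3884.
Therefore s = 4.3884 × (n + g + δ) = 4.3884 × 0.082 = 0.3598.

s ≈ 0.360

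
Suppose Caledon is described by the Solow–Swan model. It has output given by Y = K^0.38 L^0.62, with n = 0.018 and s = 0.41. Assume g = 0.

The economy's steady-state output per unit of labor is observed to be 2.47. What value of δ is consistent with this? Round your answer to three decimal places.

At the steady state, Δk = 0, so s·k^α = (n + δ)·k.
Since y* = [s/(n + δ)]^(α/(1−α)), we have s/(n + δ) = (y*)^((1−α)/α) = 2.47^1.6316 = 4.3724.
Therefore n + δ = s / 4.3724 = 0.41 / 4.3724 = 0.0938, so δ = 0.0938 − 0.018 = 0.0758.

δ ≈ 0.076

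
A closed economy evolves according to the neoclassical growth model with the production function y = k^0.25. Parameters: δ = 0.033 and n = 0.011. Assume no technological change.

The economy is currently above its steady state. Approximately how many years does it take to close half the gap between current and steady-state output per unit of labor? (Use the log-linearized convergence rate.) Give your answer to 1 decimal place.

about 21.0 years

Near the steady state the convergence rate is λ = (1 − α)(n + δ).
λ = (1 − 0.25) × 0.044 = 0.75 × 0.044 = 0.0330
Half-life = ln 2 / λ = 0.6931 / 0.0330 ≈ 21.00 years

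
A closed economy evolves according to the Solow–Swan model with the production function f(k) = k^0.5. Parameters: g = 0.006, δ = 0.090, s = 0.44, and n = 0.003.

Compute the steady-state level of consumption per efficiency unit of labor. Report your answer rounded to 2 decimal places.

c* ≈ 2.49

Steady state requires s·f(k) = (n + g + δ)·k, i.e. s·k^α = (n + g + δ)·k.
Rearranging, k^(1−α) = s / (n + g + δ).
k^0.5 = 0.44 / (0.003 + 0.006 + 0.090) = 0.44 / 0.099 = 4.4444
k* = 4.4444^(1/0.5) ≈ 19.7527
y* = (k*)^α = 19.7527^0.5 ≈ 4.4444
c* = (1 − s)·y* = (1 − 0.44) × 4.4444 ≈ 2.4889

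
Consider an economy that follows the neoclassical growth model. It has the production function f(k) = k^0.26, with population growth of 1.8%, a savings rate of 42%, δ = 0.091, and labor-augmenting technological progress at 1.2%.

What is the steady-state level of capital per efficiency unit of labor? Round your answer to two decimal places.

k* ≈ 5.37

At the steady state, Δk = 0, so s·k^α = (n + g + δ)·k.
Dividing both sides by k: k^(1−α) = s / (n + g + δ).
k^0.74 = 0.42 / (0.018 + 0.012 + 0.091) = 0.42 / 0.121 = 3.4711
k* = 3.4711^(1/0.74) ≈ 5.3748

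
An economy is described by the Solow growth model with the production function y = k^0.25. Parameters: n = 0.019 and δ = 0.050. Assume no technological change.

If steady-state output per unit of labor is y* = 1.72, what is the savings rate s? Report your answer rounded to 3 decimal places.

At the steady state, Δk = 0, so s·k^α = (n + δ)·k.
Since y* = [s/(n + δ)]^(α/(1−α)), we have s/(n + δ) = (y*)^((1−α)/α) = 1.72^3 = 5.0884.
Therefore s = 5.0884 × (n + δ) = 5.0884 × 0.069 = 0.3511.

s ≈ 0.351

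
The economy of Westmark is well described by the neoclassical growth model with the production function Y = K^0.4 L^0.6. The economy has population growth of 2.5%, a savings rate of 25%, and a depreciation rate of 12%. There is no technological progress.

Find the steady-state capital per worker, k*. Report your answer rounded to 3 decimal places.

k* = 2.479

In steady state, investment equals break-even investment: s·k^α = (n + δ)·k.
Rearranging, k^(1−α) = s / (n + δ).
k^0.6 = 0.25 / (0.025 + 0.120) = 0.25 / 0.145 = 1.7241
k* = 1.7241^(1/0.6) ≈ 2.4790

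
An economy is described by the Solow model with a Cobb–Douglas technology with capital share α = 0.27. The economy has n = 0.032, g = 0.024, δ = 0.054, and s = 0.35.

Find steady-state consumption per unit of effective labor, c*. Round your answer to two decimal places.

At the steady state, Δk = 0, so s·k^α = (n + g + δ)·k.
Rearranging, k^(1−α) = s / (n + g + δ).
k^0.73 = 0.35 / (0.032 + 0.024 + 0.054) = 0.35 / 0.110 = 3.1818
k* = 3.1818^(1/0.73) ≈ 4.8819
y* = (k*)^α = 4.8819^0.27 ≈ 1.5343
c* = (1 − s)·y* = (1 − 0.35) × 1.5343 ≈ 0.9973

c* ≈ 1.00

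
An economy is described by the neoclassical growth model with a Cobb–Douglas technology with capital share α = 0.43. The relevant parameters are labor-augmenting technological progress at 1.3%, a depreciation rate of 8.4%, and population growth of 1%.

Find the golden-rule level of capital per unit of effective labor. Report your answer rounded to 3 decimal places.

k_gold ≈ 11.476

The golden rule sets f'(k) = n + g + δ, i.e. α·k^(α−1) = n + g + δ.
So k^(1−α) = α / (n + g + δ) = 0.43 / 0.107 = 4.0187.
k_gold = 4.0187^(1/0.57) ≈ 11.4762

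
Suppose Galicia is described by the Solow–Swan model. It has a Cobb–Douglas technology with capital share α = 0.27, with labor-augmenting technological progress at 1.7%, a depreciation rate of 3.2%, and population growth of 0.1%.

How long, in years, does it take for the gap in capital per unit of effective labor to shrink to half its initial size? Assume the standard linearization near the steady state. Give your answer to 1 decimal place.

about 19.0 years

Near the steady state the convergence rate is λ = (1 − α)(n + g + δ).
λ = (1 − 0.27) × 0.050 = 0.73 × 0.050 = 0.0365
Half-life = ln 2 / λ = 0.6931 / 0.0365 ≈ 18.99 years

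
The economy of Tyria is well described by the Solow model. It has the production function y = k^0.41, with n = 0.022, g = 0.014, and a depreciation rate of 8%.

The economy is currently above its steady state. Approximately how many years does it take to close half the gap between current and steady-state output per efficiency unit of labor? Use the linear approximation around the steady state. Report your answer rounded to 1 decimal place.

t_½ ≈ 10.1 years

Near the steady state the convergence rate is λ = (1 − α)(n + g + δ).
λ = (1 − 0.41) × 0.116 = 0.59 × 0.116 = 0.06844
Half-life = ln 2 / λ = 0.6931 / 0.06844 ≈ 10.13 years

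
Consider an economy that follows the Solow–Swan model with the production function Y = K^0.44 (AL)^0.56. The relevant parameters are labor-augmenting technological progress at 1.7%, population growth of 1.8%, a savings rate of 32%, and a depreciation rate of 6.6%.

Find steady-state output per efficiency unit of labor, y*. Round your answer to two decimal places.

y* = 2.47

In steady state, investment equals break-even investment: s·k^α = (n + g + δ)·k.
Dividing both sides by k: k^(1−α) = s / (n + g + δ).
k^0.56 = 0.32 / (0.018 + 0.017 + 0.066) = 0.32 / 0.101 = 3.1683
k* = 3.1683^(1/0.56) ≈ 7.8403
y* = (k*)^α = 7.8403^0.44 ≈ 2.4746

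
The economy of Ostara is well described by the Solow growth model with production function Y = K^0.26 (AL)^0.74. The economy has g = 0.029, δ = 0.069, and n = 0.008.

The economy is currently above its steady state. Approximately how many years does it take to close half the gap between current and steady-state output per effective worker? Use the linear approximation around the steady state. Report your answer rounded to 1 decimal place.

t_½ ≈ 8.8 years

Near the steady state the convergence rate is λ = (1 − α)(n + g + δ).
λ = (1 − 0.26) × 0.106 = 0.74 × 0.106 = 0.07844
Half-life = ln 2 / λ = 0.6931 / 0.07844 ≈ 8.84 years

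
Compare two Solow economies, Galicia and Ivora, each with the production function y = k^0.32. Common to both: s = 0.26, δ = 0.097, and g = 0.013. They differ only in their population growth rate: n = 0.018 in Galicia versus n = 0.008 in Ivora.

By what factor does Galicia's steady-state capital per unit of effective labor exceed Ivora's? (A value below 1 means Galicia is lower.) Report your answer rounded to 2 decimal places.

k*_G / k*_I ≈ 0.89

Steady-state k* = [s/(n + g + δ)]^(1/(1−α)), so the ratio is [ (s_G/(n + g + δ)_G) / (s_I/(n + g + δ)_I) ]^1.4706.
s_G/(n + g + δ)_G = 0.26/0.128 = 2.0313; s_I/(n + g + δ)_I = 0.26/0.118 = 2.2034.
Ratio = (2.0313/2.2034)^1.4706 = 0.9219^1.4706 ≈ 0.8873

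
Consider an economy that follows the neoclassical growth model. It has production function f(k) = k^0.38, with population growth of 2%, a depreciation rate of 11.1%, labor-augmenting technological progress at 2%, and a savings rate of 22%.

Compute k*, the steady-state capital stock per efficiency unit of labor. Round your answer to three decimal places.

k* ≈ 1.835

In steady state, investment equals break-even investment: s·k^α = (n + g + δ)·k.
Rearranging, k^(1−α) = s / (n + g + δ).
k^0.62 = 0.22 / (0.020 + 0.020 + 0.111) = 0.22 / 0.151 = 1.4570
k* = 1.4570^(1/0.62) ≈ 1.8350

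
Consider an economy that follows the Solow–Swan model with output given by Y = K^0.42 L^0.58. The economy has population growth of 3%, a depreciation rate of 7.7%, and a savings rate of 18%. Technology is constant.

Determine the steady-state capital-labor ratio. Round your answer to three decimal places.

At the steady state, Δk = 0, so s·k^α = (n + δ)·k.
Rearranging, k^(1−α) = s / (n + δ).
k^0.58 = 0.18 / (0.030 + 0.077) = 0.18 / 0.107 = 1.6822
k* = 1.6822^(1/0.58) ≈ 2.4516

k* ≈ 2.452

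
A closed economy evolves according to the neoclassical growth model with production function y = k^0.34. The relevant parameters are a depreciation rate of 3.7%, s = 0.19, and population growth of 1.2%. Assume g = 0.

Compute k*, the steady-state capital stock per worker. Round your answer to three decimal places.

k* ≈ 7.794

In steady state, investment equals break-even investment: s·k^α = (n + δ)·k.
Dividing both sides by k: k^(1−α) = s / (n + δ).
k^0.66 = 0.19 / (0.012 + 0.037) = 0.19 / 0.049 = 3.8776
k* = 3.8776^(1/0.66) ≈ 7.7940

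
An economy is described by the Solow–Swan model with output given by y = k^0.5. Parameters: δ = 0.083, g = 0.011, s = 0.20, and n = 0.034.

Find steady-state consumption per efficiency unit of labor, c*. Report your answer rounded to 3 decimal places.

c* = 1.250

In steady state, investment equals break-even investment: s·k^α = (n + g + δ)·k.
Rearranging, k^(1−α) = s / (n + g + δ).
k^0.5 = 0.20 / (0.034 + 0.011 + 0.083) = 0.20 / 0.128 = 1.5625
k* = 1.5625^(1/0.5) ≈ 2.4414
y* = (k*)^α = 2.4414^0.5 ≈ 1.5625
c* = (1 − s)·y* = (1 − 0.20) × 1.5625 ≈ 1.2500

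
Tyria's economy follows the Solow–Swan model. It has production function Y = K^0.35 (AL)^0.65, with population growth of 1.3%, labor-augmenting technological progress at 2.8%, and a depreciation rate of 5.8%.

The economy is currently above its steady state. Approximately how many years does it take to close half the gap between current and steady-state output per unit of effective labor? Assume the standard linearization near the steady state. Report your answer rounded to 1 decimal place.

Near the steady state the convergence rate is λ = (1 − α)(n + g + δ).
λ = (1 − 0.35) × 0.099 = 0.65 × 0.099 = 0.06435
Half-life = ln 2 / λ = 0.6931 / 0.06435 ≈ 10.77 years

t_½ ≈ 10.8 years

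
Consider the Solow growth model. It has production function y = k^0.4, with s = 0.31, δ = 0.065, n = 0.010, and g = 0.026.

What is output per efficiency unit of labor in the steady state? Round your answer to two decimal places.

In steady state, investment equals break-even investment: s·k^α = (n + g + δ)·k.
Rearranging, k^(1−α) = s / (n + g + δ).
k^0.6 = 0.31 / (0.010 + 0.026 + 0.065) = 0.31 / 0.101 = 3.0693
k* = 3.0693^(1/0.6) ≈ 6.4823
y* = (k*)^α = 6.4823^0.4 ≈ 2.1120

y* = 2.11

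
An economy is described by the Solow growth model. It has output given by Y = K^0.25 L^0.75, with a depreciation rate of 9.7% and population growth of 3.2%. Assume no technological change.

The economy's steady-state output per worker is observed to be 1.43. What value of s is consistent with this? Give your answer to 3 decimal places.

s ≈ 0.377

Steady state requires s·f(k) = (n + δ)·k, i.e. s·k^α = (n + δ)·k.
Since y* = [s/(n + δ)]^(α/(1−α)), we have s/(n + δ) = (y*)^((1−α)/α) = 1.43^3 = 2.9242.
Therefore s = 2.9242 × (n + δ) = 2.9242 × 0.129 = 0.3772.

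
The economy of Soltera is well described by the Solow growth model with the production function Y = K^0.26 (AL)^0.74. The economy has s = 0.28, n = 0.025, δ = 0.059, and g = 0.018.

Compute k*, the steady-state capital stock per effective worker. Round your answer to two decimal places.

k* ≈ 3.91

At the steady state, Δk = 0, so s·k^α = (n + g + δ)·k.
Dividing both sides by k: k^(1−α) = s / (n + g + δ).
k^0.74 = 0.28 / (0.025 + 0.018 + 0.059) = 0.28 / 0.102 = 2.7451
k* = 2.7451^(1/0.74) ≈ 3.9142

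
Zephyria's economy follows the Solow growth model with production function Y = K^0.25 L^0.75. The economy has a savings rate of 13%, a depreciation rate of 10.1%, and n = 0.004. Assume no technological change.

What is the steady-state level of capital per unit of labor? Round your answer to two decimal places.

k* = 1.33

At the steady state, Δk = 0, so s·k^α = (n + δ)·k.
Dividing both sides by k: k^(1−α) = s / (n + δ).
k^0.75 = 0.13 / (0.004 + 0.101) = 0.13 / 0.105 = 1.2381
k* = 1.2381^(1/0.75) ≈ 1.3295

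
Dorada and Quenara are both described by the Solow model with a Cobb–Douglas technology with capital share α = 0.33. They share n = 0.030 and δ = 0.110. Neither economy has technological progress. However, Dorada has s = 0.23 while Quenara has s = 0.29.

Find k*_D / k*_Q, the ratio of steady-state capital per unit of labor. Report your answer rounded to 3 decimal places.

Steady-state k* = [s/(n + δ)]^(1/(1−α)), so the ratio is [ (s_D/(n + δ)_D) / (s_Q/(n + δ)_Q) ]^1.4925.
s_D/(n + δ)_D = 0.23/0.140 = 1.6429; s_Q/(n + δ)_Q = 0.29/0.140 = 2.0714.
Ratio = (1.6429/2.0714)^1.4925 = 0.7931^1.4925 ≈ 0.7075

ratio ≈ 0.708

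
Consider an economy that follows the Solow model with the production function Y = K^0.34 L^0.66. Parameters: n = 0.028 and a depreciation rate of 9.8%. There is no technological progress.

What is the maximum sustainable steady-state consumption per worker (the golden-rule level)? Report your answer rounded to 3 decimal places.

At the golden rule, f'(k) = n + δ, so α·k^(α−1) = n + δ and k_gold = (α/(n + δ))^(1/(1−α)).
k_gold = (0.34/0.126)^(1/0.66) = 2.6984^1.5152 ≈ 4.5000
c_gold = f(k_gold) − (n + δ)·k_gold = 1.6676 − 0.126×4.5000 ≈ 1.1006

c_gold ≈ 1.101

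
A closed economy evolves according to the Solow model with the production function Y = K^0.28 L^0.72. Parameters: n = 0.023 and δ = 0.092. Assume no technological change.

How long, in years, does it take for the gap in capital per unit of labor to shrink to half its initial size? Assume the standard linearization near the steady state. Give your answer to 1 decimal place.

Near the steady state the convergence rate is λ = (1 − α)(n + δ).
λ = (1 − 0.28) × 0.115 = 0.72 × 0.115 = 0.0828
Half-life = ln 2 / λ = 0.6931 / 0.0828 ≈ 8.37 years

half-life ≈ 8.4 years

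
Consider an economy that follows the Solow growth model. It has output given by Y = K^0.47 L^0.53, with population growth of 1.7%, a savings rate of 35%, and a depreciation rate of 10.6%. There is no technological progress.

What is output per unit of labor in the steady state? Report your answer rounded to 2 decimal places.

y* = 2.53

In steady state, investment equals break-even investment: s·k^α = (n + δ)·k.
Dividing both sides by k: k^(1−α) = s / (n + δ).
k^0.53 = 0.35 / (0.017 + 0.106) = 0.35 / 0.123 = 2.8455
k* = 2.8455^(1/0.53) ≈ 7.1929
y* = (k*)^α = 7.1929^0.47 ≈ 2.5278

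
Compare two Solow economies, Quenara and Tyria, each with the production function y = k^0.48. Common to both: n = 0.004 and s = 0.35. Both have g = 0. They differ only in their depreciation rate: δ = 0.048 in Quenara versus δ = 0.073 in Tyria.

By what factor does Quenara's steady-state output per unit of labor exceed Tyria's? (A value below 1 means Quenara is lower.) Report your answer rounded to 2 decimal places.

Steady-state y* = [s/(n + δ)]^(α/(1−α)), so the ratio is [ (s_Q/(n + δ)_Q) / (s_T/(n + δ)_T) ]^0.9231.
s_Q/(n + δ)_Q = 0.35/0.052 = 6.7308; s_T/(n + δ)_T = 0.35/0.077 = 4.5455.
Ratio = (6.7308/4.5455)^0.9231 = 1.4808^0.9231 ≈ 1.4368

ratio ≈ 1.44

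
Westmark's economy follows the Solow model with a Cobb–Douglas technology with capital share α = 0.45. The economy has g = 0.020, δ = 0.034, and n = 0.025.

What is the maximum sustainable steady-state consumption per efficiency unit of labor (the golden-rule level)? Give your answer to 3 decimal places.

c_gold ≈ 2.283

At the golden rule, f'(k) = n + g + δ, so α·k^(α−1) = n + g + δ and k_gold = (α/(n + g + δ))^(1/(1−α)).
k_gold = (0.45/0.079)^(1/0.55) = 5.6962^1.8182 ≈ 23.6486
c_gold = f(k_gold) − (n + g + δ)·k_gold = 4.1516 − 0.079×23.6486 ≈ 2.2834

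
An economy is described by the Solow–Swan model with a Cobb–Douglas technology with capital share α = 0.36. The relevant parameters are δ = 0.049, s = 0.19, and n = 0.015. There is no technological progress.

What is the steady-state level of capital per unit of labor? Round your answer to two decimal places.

k* ≈ 5.48

Steady state requires s·f(k) = (n + δ)·k, i.e. s·k^α = (n + δ)·k.
Dividing both sides by k: k^(1−α) = s / (n + δ).
k^0.64 = 0.19 / (0.015 + 0.049) = 0.19 / 0.064 = 2.9688
k* = 2.9688^(1/0.64) ≈ 5.4753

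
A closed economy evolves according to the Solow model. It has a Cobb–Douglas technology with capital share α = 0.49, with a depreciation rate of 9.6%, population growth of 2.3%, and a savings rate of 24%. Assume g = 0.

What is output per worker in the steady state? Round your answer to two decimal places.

y* ≈ 1.96

Steady state requires s·f(k) = (n + δ)·k, i.e. s·k^α = (n + δ)·k.
Rearranging, k^(1−α) = s / (n + δ).
k^0.51 = 0.24 / (0.023 + 0.096) = 0.24 / 0.119 = 2.0168
k* = 2.0168^(1/0.51) ≈ 3.9571
y* = (k*)^α = 3.9571^0.49 ≈ 1.9621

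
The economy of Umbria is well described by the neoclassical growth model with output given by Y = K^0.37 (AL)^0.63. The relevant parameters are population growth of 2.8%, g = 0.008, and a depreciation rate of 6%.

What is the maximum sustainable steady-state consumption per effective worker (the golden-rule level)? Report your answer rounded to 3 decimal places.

c_gold ≈ 1.391

At the golden rule, f'(k) = n + g + δ, so α·k^(α−1) = n + g + δ and k_gold = (α/(n + g + δ))^(1/(1−α)).
k_gold = (0.37/0.096)^(1/0.63) = 3.8542^1.5873 ≈ 8.5124
c_gold = f(k_gold) − (n + g + δ)·k_gold = 2.2086 − 0.096×8.5124 ≈ 1.3914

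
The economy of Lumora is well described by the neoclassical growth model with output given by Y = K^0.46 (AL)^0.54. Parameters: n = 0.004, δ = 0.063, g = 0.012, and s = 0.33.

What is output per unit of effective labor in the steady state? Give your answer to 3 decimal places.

y* = 3.380

At the steady state, Δk = 0, so s·k^α = (n + g + δ)·k.
Dividing both sides by k: k^(1−α) = s / (n + g + δ).
k^0.54 = 0.33 / (0.004 + 0.012 + 0.063) = 0.33 / 0.079 = 4.1772
k* = 4.1772^(1/0.54) ≈ 14.1185
y* = (k*)^α = 14.1185^0.46 ≈ 3.3799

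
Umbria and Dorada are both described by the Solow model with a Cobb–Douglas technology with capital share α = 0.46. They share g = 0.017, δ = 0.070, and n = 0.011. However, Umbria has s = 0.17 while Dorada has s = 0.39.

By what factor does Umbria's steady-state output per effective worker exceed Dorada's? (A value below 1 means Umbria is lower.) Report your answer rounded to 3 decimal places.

y*_U / y*_D ≈ 0.493

Steady-state y* = [s/(n + g + δ)]^(α/(1−α)), so the ratio is [ (s_U/(n + g + δ)_U) / (s_D/(n + g + δ)_D) ]^0.8519.
s_U/(n + g + δ)_U = 0.17/0.098 = 1.7347; s_D/(n + g + δ)_D = 0.39/0.098 = 3.9796.
Ratio = (1.7347/3.9796)^0.8519 = 0.4359^0.8519 ≈ 0.4929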